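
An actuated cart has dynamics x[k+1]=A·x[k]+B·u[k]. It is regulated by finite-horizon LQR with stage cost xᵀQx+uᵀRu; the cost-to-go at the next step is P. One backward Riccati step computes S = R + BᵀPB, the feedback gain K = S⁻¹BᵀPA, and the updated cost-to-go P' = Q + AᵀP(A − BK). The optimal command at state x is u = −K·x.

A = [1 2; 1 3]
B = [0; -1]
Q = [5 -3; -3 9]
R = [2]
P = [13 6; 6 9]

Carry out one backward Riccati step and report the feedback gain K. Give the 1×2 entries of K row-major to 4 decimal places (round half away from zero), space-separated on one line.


-1.3636 -3.5455

BᵀP = [-6.0000 -9.0000]
S = R + BᵀPB = [2] + [9.0000] = [11.0000]
BᵀPA = [-15.0000 -39.0000]
K = S⁻¹·BᵀPA = [-1.3636 -3.5455]
A−BK = [1.0000 2.0000; -0.3636 -0.5455]
AᵀP(A−BK) = [13.5455 29.8182; 29.8182 66.7273]
P' = Q + AᵀP(A−BK) = [18.5455 26.8182; 26.8182 75.7273]
tr(P') = 94.2727


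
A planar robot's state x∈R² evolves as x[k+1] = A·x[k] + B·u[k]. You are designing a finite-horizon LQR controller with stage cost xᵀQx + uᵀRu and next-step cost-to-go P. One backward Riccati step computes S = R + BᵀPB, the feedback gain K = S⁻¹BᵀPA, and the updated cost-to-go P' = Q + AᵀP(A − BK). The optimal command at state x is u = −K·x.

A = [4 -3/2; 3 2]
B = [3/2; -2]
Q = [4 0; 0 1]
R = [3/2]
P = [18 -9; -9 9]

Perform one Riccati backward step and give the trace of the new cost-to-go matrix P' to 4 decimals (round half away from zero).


BᵀP = [45.0000 -31.5000]
S = R + BᵀPB = [3/2] + [130.5000] = [132.0000]
BᵀPA = [85.5000 -130.5000]
K = S⁻¹·BᵀPA = [0.6477 -0.9886]
A−BK = [3.0284 -0.0170; 4.2955 0.0227]
AᵀP(A−BK) = [97.6193 -0.9716; -0.9716 1.4830]
P' = Q + AᵀP(A−BK) = [101.6193 -0.9716; -0.9716 2.4830]
tr(P') = 104.1023

104.1023


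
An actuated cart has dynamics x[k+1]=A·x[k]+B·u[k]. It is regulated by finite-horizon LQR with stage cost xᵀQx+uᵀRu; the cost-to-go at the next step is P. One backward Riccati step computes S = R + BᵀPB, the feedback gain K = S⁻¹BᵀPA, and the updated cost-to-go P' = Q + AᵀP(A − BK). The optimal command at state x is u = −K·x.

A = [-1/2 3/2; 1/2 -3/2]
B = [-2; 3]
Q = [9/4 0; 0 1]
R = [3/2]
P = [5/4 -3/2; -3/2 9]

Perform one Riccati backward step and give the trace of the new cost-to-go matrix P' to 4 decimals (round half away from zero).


BᵀP = [-7.0000 30.0000]
S = R + BᵀPB = [3/2] + [104.0000] = [105.5000]
BᵀPA = [18.5000 -55.5000]
K = S⁻¹·BᵀPA = [0.1754 -0.5261]
A−BK = [-0.1493 0.4479; -0.0261 0.0782]
AᵀP(A−BK) = [0.0684 -0.2053; -0.2053 0.6158]
P' = Q + AᵀP(A−BK) = [2.3184 -0.2053; -0.2053 1.6158]
tr(P') = 3.9342

3.9342


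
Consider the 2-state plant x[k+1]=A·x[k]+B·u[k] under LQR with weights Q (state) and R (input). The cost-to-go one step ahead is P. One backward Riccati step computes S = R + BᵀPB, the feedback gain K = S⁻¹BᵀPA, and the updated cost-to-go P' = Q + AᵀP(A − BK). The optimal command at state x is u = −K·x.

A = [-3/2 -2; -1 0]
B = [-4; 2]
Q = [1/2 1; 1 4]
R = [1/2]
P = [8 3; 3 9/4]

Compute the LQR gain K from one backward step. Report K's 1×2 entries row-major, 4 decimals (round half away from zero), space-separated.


BᵀP = [-26.0000 -7.5000]
S = R + BᵀPB = [1/2] + [89.0000] = [89.5000]
BᵀPA = [46.5000 52.0000]
K = S⁻¹·BᵀPA = [0.5196 0.5810]
A−BK = [0.5782 0.3240; -2.0391 -1.1620]
AᵀP(A−BK) = [5.0908 2.9832; 2.9832 1.7877]
P' = Q + AᵀP(A−BK) = [5.5908 3.9832; 3.9832 5.7877]
tr(P') = 11.3785

0.5196 0.5810


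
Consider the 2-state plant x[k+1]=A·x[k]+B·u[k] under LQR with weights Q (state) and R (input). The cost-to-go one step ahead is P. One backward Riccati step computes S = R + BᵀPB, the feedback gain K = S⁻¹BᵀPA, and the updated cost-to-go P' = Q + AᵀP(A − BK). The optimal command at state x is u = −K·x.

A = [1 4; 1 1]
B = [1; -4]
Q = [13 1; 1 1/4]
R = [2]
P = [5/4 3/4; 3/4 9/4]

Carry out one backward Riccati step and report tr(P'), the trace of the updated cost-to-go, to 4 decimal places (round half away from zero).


36.4981

BᵀP = [-1.7500 -8.2500]
S = R + BᵀPB = [2] + [31.2500] = [33.2500]
BᵀPA = [-10.0000 -15.2500]
K = S⁻¹·BᵀPA = [-0.3008 -0.4586]
A−BK = [1.3008 4.4586; -0.2030 -0.8346]
AᵀP(A−BK) = [1.9925 6.4135; 6.4135 21.2556]
P' = Q + AᵀP(A−BK) = [14.9925 7.4135; 7.4135 21.5056]
tr(P') = 36.4981


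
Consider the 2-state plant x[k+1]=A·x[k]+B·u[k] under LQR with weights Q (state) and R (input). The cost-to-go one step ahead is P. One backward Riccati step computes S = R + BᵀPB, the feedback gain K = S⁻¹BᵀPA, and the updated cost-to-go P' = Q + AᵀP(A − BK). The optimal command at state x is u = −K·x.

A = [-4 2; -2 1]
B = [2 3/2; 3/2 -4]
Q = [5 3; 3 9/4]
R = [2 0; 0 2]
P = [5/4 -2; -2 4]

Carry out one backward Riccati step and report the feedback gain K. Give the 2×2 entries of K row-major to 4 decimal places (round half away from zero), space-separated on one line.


-0.6744 0.3372 -0.0797 0.0399

BᵀP = [-0.5000 2.0000; 9.8750 -19.0000]
S = R + BᵀPB = [2 0; 0 2] + [2.0000 -8.7500; -8.7500 90.8125] = [4.0000 -8.7500; -8.7500 92.8125]
BᵀPA = [-2.0000 1.0000; -1.5000 0.7500]
K = S⁻¹·BᵀPA = [-0.6744 0.3372; -0.0797 0.0399]
A−BK = [-2.5315 1.2657; -1.3073 0.6537]
AᵀP(A−BK) = [2.5315 -1.2657; -1.2657 0.6329]
P' = Q + AᵀP(A−BK) = [7.5315 1.7343; 1.7343 2.8829]
tr(P') = 10.4144


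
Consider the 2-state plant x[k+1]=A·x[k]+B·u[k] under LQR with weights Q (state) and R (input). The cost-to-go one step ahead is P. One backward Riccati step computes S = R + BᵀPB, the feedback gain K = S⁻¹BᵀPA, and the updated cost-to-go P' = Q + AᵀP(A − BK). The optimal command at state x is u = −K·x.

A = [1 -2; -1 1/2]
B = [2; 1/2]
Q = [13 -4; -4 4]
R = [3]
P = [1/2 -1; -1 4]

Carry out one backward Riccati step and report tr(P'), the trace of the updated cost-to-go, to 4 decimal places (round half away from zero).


BᵀP = [0.5000 0.0000]
S = R + BᵀPB = [3] + [1.0000] = [4.0000]
BᵀPA = [0.5000 -1.0000]
K = S⁻¹·BᵀPA = [0.1250 -0.2500]
A−BK = [0.7500 -1.5000; -1.0625 0.6250]
AᵀP(A−BK) = [6.4375 -5.3750; -5.3750 4.7500]
P' = Q + AᵀP(A−BK) = [19.4375 -9.3750; -9.3750 8.7500]
tr(P') = 28.1875

28.1875


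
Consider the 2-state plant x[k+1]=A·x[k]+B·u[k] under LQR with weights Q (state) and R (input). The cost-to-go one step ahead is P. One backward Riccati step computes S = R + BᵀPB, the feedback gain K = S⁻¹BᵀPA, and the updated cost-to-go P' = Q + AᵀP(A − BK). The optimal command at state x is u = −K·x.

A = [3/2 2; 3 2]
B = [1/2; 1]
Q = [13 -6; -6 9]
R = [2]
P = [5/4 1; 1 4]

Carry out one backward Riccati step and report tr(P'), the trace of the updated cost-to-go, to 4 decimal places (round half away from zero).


43.5556

BᵀP = [1.6250 4.5000]
S = R + BᵀPB = [2] + [5.3125] = [7.3125]
BᵀPA = [15.9375 12.2500]
K = S⁻¹·BᵀPA = [2.1795 1.6752]
A−BK = [0.4103 1.1624; 0.8205 0.3248]
AᵀP(A−BK) = [13.0769 10.0513; 10.0513 8.4786]
P' = Q + AᵀP(A−BK) = [26.0769 4.0513; 4.0513 17.4786]
tr(P') = 43.5556


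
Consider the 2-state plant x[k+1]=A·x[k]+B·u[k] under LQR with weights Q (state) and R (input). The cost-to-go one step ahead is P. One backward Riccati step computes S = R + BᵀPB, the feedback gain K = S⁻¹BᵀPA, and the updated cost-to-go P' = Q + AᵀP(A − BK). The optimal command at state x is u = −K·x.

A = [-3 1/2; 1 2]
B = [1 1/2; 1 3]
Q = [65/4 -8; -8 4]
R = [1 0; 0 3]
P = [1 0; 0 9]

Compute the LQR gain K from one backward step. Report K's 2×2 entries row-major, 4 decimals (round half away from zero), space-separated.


BᵀP = [1.0000 9.0000; 0.5000 27.0000]
S = R + BᵀPB = [1 0; 0 3] + [10.0000 27.5000; 27.5000 81.2500] = [11.0000 27.5000; 27.5000 84.2500]
BᵀPA = [6.0000 18.5000; 25.5000 54.2500]
K = S⁻¹·BᵀPA = [-1.1481 0.3915; 0.6774 0.5161]
A−BK = [-2.1906 -0.1496; 0.1158 0.0601]
AᵀP(A−BK) = [7.6144 0.9897; 0.9897 1.0073]
P' = Q + AᵀP(A−BK) = [23.8644 -7.0103; -7.0103 5.0073]
tr(P') = 28.8717

-1.1481 0.3915 0.6774 0.5161


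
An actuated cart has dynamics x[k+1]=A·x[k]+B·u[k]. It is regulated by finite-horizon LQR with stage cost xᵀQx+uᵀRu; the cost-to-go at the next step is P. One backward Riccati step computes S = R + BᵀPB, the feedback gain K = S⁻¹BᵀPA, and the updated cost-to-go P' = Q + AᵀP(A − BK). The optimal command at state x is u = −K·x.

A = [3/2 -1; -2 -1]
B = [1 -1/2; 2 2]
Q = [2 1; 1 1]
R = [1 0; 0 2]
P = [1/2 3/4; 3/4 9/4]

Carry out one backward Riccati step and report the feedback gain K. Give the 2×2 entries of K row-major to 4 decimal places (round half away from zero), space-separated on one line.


-0.2929 -0.4717 -0.3732 -0.0929

BᵀP = [2.0000 5.2500; 1.2500 4.1250]
S = R + BᵀPB = [1 0; 0 2] + [12.5000 9.5000; 9.5000 7.6250] = [13.5000 9.5000; 9.5000 9.6250]
BᵀPA = [-7.5000 -7.2500; -6.3750 -5.3750]
K = S⁻¹·BᵀPA = [-0.2929 -0.4717; -0.3732 -0.0929]
A−BK = [1.6063 -0.5748; -0.6677 0.1291]
AᵀP(A−BK) = [1.0488 -0.0047; -0.0047 0.3311]
P' = Q + AᵀP(A−BK) = [3.0488 0.9953; 0.9953 1.3311]
tr(P') = 4.3799


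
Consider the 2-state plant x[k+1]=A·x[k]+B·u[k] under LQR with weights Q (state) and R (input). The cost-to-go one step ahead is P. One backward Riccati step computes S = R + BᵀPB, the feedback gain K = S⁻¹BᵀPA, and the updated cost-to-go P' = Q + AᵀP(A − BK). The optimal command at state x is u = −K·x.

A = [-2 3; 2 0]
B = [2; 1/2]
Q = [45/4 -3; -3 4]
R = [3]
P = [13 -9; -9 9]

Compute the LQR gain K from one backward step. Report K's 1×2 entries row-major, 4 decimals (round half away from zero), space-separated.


-1.7834 1.6433

BᵀP = [21.5000 -13.5000]
S = R + BᵀPB = [3] + [36.2500] = [39.2500]
BᵀPA = [-70.0000 64.5000]
K = S⁻¹·BᵀPA = [-1.7834 1.6433]
A−BK = [1.5669 -0.2866; 2.8917 -0.8217]
AᵀP(A−BK) = [35.1592 -16.9682; -16.9682 11.0064]
P' = Q + AᵀP(A−BK) = [46.4092 -19.9682; -19.9682 15.0064]
tr(P') = 61.4156


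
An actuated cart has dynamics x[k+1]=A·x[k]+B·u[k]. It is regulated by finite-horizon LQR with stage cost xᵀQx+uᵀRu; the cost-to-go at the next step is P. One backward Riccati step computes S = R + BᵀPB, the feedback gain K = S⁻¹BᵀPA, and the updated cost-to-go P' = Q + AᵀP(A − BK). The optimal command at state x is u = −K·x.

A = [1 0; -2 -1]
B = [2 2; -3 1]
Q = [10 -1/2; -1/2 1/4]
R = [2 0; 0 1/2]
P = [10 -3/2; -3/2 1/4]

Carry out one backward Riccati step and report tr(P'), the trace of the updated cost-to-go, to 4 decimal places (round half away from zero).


10.5300

BᵀP = [24.5000 -3.7500; 18.5000 -2.7500]
S = R + BᵀPB = [2 0; 0 1/2] + [60.2500 45.2500; 45.2500 34.2500] = [62.2500 45.2500; 45.2500 34.7500]
BᵀPA = [32.0000 3.7500; 24.0000 2.7500]
K = S⁻¹·BᵀPA = [0.2249 0.0508; 0.3978 0.0130]
A−BK = [-0.2454 -0.1276; -1.7232 -0.8605]
AᵀP(A−BK) = [0.2562 0.0627; 0.0627 0.0238]
P' = Q + AᵀP(A−BK) = [10.2562 -0.4373; -0.4373 0.2738]
tr(P') = 10.5300


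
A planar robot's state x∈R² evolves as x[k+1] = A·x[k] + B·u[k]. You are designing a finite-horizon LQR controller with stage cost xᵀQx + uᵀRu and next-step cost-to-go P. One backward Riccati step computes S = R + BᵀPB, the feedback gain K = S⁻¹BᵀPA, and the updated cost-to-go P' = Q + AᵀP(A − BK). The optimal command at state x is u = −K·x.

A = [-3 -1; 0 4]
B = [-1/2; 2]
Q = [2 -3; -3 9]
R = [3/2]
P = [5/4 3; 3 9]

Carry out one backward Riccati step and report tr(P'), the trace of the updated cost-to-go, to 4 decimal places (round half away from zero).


19.7937

BᵀP = [5.3750 16.5000]
S = R + BᵀPB = [3/2] + [30.3125] = [31.8125]
BᵀPA = [-16.1250 60.6250]
K = S⁻¹·BᵀPA = [-0.5069 1.9057]
A−BK = [-3.2534 -0.0472; 1.0138 0.1886]
AᵀP(A−BK) = [3.0766 -1.5206; -1.5206 5.7171]
P' = Q + AᵀP(A−BK) = [5.0766 -4.5206; -4.5206 14.7171]
tr(P') = 19.7937


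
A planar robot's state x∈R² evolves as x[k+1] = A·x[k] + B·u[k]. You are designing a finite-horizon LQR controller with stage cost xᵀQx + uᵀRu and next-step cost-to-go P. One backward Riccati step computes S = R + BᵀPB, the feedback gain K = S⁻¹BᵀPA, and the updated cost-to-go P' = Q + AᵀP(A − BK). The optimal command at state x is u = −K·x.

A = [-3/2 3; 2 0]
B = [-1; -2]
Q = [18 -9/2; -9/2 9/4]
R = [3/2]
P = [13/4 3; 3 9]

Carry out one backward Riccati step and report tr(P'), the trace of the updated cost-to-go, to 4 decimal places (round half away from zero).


45.2186

BᵀP = [-9.2500 -21.0000]
S = R + BᵀPB = [3/2] + [51.2500] = [52.7500]
BᵀPA = [-28.1250 -27.7500]
K = S⁻¹·BᵀPA = [-0.5332 -0.5261]
A−BK = [-2.0332 2.4739; 0.9336 -1.0521]
AᵀP(A−BK) = [10.3169 -11.4206; -11.4206 14.6517]
P' = Q + AᵀP(A−BK) = [28.3169 -15.9206; -15.9206 16.9017]
tr(P') = 45.2186


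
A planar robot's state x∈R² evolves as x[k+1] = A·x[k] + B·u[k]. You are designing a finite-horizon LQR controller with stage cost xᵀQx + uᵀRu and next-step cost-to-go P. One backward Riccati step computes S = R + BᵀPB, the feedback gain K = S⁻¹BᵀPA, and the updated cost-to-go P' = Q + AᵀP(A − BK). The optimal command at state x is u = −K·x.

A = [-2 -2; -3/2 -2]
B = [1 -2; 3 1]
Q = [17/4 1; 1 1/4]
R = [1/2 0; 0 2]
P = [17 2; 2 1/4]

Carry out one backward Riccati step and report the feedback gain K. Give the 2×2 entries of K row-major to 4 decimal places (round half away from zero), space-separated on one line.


BᵀP = [23.0000 2.7500; -32.0000 -3.7500]
S = R + BᵀPB = [1/2 0; 0 2] + [31.2500 -43.2500; -43.2500 60.2500] = [31.7500 -43.2500; -43.2500 62.2500]
BᵀPA = [-50.1250 -51.5000; 69.6250 71.5000]
K = S⁻¹·BᵀPA = [-1.0295 -1.0720; 0.4032 0.4038]
A−BK = [-0.1641 -0.1204; 1.1854 0.8123]
AᵀP(A−BK) = [0.8861 0.9020; 0.9020 0.9209]
P' = Q + AᵀP(A−BK) = [5.1361 1.9020; 1.9020 1.1709]
tr(P') = 6.3070

-1.0295 -1.0720 0.4032 0.4038


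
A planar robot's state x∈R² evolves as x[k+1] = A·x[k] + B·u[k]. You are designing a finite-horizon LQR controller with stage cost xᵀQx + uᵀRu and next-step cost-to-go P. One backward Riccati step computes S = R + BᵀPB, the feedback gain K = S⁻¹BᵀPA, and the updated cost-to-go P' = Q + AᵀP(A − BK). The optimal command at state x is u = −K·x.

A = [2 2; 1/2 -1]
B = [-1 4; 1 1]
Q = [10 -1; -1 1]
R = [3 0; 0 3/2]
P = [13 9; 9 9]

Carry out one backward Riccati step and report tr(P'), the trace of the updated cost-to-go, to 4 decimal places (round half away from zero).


BᵀP = [-4.0000 0.0000; 61.0000 45.0000]
S = R + BᵀPB = [3 0; 0 3/2] + [4.0000 -16.0000; -16.0000 289.0000] = [7.0000 -16.0000; -16.0000 290.5000]
BᵀPA = [-8.0000 -8.0000; 144.5000 77.0000]
K = S⁻¹·BᵀPA = [-0.0068 -0.6143; 0.4970 0.2312]
A−BK = [0.0051 0.4608; 0.0097 -0.6169]
AᵀP(A−BK) = [0.3728 0.1734; 0.1734 2.2810]
P' = Q + AᵀP(A−BK) = [10.3728 -0.8266; -0.8266 3.2810]
tr(P') = 13.6538

13.6538


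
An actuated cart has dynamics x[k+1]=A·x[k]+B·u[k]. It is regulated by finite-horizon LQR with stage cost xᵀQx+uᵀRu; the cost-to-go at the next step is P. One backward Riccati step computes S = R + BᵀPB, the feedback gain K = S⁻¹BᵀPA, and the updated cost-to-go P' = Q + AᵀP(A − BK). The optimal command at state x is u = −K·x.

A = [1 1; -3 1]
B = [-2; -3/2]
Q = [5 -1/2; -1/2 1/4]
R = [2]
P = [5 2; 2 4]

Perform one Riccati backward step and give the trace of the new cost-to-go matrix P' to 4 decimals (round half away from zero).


28.2267

BᵀP = [-13.0000 -10.0000]
S = R + BᵀPB = [2] + [41.0000] = [43.0000]
BᵀPA = [17.0000 -23.0000]
K = S⁻¹·BᵀPA = [0.3953 -0.5349]
A−BK = [1.7907 -0.0698; -2.4070 0.1977]
AᵀP(A−BK) = [22.2791 -1.9070; -1.9070 0.6977]
P' = Q + AᵀP(A−BK) = [27.2791 -2.4070; -2.4070 0.9477]
tr(P') = 28.2267


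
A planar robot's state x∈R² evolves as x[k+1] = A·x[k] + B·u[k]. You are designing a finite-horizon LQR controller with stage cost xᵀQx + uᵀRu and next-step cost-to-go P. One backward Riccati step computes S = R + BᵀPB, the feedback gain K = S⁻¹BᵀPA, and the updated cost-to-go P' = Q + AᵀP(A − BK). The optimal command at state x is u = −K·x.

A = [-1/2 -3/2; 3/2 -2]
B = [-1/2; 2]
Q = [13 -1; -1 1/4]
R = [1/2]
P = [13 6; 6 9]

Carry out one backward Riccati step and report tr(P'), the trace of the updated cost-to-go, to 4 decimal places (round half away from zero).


BᵀP = [5.5000 15.0000]
S = R + BᵀPB = [1/2] + [27.2500] = [27.7500]
BᵀPA = [19.7500 -38.2500]
K = S⁻¹·BᵀPA = [0.7117 -1.3784]
A−BK = [-0.1441 -2.1892; 0.0766 0.7568]
AᵀP(A−BK) = [0.4437 2.4730; 2.4730 48.5270]
P' = Q + AᵀP(A−BK) = [13.4437 1.4730; 1.4730 48.7770]
tr(P') = 62.2207

62.2207


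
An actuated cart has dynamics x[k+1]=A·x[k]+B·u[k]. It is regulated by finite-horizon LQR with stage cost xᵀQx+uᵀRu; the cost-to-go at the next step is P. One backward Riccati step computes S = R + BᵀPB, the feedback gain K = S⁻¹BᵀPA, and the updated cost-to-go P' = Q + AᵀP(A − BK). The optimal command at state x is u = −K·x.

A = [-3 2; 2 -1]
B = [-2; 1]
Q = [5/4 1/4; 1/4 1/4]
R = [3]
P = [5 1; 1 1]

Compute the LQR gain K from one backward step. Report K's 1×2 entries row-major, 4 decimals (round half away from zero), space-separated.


BᵀP = [-9.0000 -1.0000]
S = R + BᵀPB = [3] + [17.0000] = [20.0000]
BᵀPA = [25.0000 -17.0000]
K = S⁻¹·BᵀPA = [1.2500 -0.8500]
A−BK = [-0.5000 0.3000; 0.7500 -0.1500]
AᵀP(A−BK) = [5.7500 -3.7500; -3.7500 2.5500]
P' = Q + AᵀP(A−BK) = [7.0000 -3.5000; -3.5000 2.8000]
tr(P') = 9.8000

1.2500 -0.8500


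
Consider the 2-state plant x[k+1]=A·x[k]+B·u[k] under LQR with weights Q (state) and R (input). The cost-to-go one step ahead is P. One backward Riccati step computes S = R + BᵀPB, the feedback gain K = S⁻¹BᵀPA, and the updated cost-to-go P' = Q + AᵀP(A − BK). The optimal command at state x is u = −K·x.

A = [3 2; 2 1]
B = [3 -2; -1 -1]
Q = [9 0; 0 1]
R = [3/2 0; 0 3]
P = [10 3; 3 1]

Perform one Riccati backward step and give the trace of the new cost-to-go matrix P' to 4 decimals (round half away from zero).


13.4848

BᵀP = [27.0000 8.0000; -23.0000 -7.0000]
S = R + BᵀPB = [3/2 0; 0 3] + [73.0000 -62.0000; -62.0000 53.0000] = [74.5000 -62.0000; -62.0000 56.0000]
BᵀPA = [97.0000 62.0000; -83.0000 -53.0000]
K = S⁻¹·BᵀPA = [0.8720 0.5671; -0.5168 -0.3186]
A−BK = [-0.6494 -0.3384; 2.3552 1.2485]
AᵀP(A−BK) = [2.5290 1.5503; 1.5503 0.9558]
P' = Q + AᵀP(A−BK) = [11.5290 1.5503; 1.5503 1.9558]
tr(P') = 13.4848


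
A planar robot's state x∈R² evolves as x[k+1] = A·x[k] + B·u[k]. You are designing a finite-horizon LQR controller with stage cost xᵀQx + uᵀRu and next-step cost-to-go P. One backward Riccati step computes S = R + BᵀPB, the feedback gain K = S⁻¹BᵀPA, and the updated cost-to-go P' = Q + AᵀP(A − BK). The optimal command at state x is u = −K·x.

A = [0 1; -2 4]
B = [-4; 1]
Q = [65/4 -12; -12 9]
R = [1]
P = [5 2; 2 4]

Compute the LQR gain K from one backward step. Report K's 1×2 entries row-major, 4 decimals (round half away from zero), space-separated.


BᵀP = [-18.0000 -4.0000]
S = R + BᵀPB = [1] + [68.0000] = [69.0000]
BᵀPA = [8.0000 -34.0000]
K = S⁻¹·BᵀPA = [0.1159 -0.4928]
A−BK = [0.4638 -0.9710; -2.1159 4.4928]
AᵀP(A−BK) = [15.0725 -32.0580; -32.0580 68.2464]
P' = Q + AᵀP(A−BK) = [31.3225 -44.0580; -44.0580 77.2464]
tr(P') = 108.5688

0.1159 -0.4928


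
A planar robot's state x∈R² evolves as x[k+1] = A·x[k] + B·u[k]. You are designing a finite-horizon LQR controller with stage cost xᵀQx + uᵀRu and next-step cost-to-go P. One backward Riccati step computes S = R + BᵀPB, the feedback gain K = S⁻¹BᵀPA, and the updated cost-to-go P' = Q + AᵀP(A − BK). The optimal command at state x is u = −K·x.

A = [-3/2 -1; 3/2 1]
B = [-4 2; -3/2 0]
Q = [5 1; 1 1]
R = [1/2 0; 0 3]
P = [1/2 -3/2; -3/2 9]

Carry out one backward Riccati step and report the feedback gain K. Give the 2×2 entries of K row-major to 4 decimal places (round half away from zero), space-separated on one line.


-1.0304 -0.6869 -1.0970 -0.7313

BᵀP = [0.2500 -7.5000; 1.0000 -3.0000]
S = R + BᵀPB = [1/2 0; 0 3] + [10.2500 0.5000; 0.5000 2.0000] = [10.7500 0.5000; 0.5000 5.0000]
BᵀPA = [-11.6250 -7.7500; -6.0000 -4.0000]
K = S⁻¹·BᵀPA = [-1.0304 -0.6869; -1.0970 -0.7313]
A−BK = [-3.4276 -2.2850; -0.0456 -0.0304]
AᵀP(A−BK) = [9.5651 6.3768; 6.3768 4.2512]
P' = Q + AᵀP(A−BK) = [14.5651 7.3768; 7.3768 5.2512]
tr(P') = 19.8163


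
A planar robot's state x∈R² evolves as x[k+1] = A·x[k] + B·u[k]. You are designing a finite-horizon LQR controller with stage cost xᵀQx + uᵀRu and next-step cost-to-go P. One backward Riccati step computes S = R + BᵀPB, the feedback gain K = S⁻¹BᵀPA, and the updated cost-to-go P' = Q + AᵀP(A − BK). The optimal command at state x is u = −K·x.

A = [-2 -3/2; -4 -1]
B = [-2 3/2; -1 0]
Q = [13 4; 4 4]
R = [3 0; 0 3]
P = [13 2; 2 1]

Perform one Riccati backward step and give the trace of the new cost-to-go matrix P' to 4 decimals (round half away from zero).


BᵀP = [-28.0000 -5.0000; 19.5000 3.0000]
S = R + BᵀPB = [3 0; 0 3] + [61.0000 -42.0000; -42.0000 29.2500] = [64.0000 -42.0000; -42.0000 32.2500]
BᵀPA = [76.0000 47.0000; -51.0000 -32.2500]
K = S⁻¹·BᵀPA = [1.0300 0.5375; -0.2400 -0.3000]
A−BK = [0.4200 0.0250; -2.9700 -0.4625]
AᵀP(A−BK) = [9.4800 2.8500; 2.8500 1.3125]
P' = Q + AᵀP(A−BK) = [22.4800 6.8500; 6.8500 5.3125]
tr(P') = 27.7925

27.7925


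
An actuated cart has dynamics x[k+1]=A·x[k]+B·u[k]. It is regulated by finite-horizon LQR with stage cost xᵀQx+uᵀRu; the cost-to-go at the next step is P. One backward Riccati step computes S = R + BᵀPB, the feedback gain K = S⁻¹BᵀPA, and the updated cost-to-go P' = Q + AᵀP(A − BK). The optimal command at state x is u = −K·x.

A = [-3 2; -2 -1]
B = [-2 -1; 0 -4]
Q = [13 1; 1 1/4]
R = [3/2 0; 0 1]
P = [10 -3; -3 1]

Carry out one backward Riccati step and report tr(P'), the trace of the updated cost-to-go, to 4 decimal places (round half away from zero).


17.4712

BᵀP = [-20.0000 6.0000; 2.0000 -1.0000]
S = R + BᵀPB = [3/2 0; 0 1] + [40.0000 -4.0000; -4.0000 2.0000] = [41.5000 -4.0000; -4.0000 3.0000]
BᵀPA = [48.0000 -46.0000; -4.0000 5.0000]
K = S⁻¹·BᵀPA = [1.1797 -1.0876; 0.2396 0.2166]
A−BK = [-0.4009 0.0415; -1.0415 -0.1336]
AᵀP(A−BK) = [2.3318 -1.9309; -1.9309 1.8894]
P' = Q + AᵀP(A−BK) = [15.3318 -0.9309; -0.9309 2.1394]
tr(P') = 17.4712


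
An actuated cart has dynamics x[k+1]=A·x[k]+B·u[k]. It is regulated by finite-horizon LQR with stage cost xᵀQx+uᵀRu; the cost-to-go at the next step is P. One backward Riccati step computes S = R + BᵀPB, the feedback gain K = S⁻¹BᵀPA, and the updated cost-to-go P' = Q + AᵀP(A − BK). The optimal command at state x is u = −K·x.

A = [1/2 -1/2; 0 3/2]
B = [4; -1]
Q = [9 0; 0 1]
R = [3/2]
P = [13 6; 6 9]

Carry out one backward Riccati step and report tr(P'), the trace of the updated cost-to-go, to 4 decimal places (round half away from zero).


24.6459

BᵀP = [46.0000 15.0000]
S = R + BᵀPB = [3/2] + [169.0000] = [170.5000]
BᵀPA = [23.0000 -0.5000]
K = S⁻¹·BᵀPA = [0.1349 -0.0029]
A−BK = [-0.0396 -0.4883; 0.1349 1.4971]
AᵀP(A−BK) = [0.1474 1.3174; 1.3174 14.4985]
P' = Q + AᵀP(A−BK) = [9.1474 1.3174; 1.3174 15.4985]
tr(P') = 24.6459


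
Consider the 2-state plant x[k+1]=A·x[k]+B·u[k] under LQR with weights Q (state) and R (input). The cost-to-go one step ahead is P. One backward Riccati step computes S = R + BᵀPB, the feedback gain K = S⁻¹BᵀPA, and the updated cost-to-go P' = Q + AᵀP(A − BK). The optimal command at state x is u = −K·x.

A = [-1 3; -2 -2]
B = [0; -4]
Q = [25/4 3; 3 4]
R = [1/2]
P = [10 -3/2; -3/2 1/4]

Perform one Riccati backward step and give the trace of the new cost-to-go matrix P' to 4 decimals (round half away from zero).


BᵀP = [6.0000 -1.0000]
S = R + BᵀPB = [1/2] + [4.0000] = [4.5000]
BᵀPA = [-4.0000 20.0000]
K = S⁻¹·BᵀPA = [-0.8889 4.4444]
A−BK = [-1.0000 3.0000; -5.5556 15.7778]
AᵀP(A−BK) = [1.4444 -5.2222; -5.2222 20.1111]
P' = Q + AᵀP(A−BK) = [7.6944 -2.2222; -2.2222 24.1111]
tr(P') = 31.8056

31.8056


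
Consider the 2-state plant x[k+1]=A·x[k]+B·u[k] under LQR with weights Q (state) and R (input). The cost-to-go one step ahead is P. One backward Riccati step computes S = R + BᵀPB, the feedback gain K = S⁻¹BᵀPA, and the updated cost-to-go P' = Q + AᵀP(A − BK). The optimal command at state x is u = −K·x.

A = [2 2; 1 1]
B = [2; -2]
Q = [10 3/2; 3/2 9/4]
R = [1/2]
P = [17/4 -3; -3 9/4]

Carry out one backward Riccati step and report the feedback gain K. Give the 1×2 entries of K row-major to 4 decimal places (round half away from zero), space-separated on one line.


BᵀP = [14.5000 -10.5000]
S = R + BᵀPB = [1/2] + [50.0000] = [50.5000]
BᵀPA = [18.5000 18.5000]
K = S⁻¹·BᵀPA = [0.3663 0.3663]
A−BK = [1.2673 1.2673; 1.7327 1.7327]
AᵀP(A−BK) = [0.4728 0.4728; 0.4728 0.4728]
P' = Q + AᵀP(A−BK) = [10.4728 1.9728; 1.9728 2.7228]
tr(P') = 13.1955

0.3663 0.3663


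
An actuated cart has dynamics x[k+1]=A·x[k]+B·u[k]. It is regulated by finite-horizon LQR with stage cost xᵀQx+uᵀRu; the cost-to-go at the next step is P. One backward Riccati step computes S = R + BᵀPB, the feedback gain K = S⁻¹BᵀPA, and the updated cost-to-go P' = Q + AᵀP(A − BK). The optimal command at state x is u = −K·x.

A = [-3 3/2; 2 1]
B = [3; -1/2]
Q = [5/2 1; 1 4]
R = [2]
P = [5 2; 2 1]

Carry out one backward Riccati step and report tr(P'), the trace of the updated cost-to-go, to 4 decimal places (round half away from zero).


BᵀP = [14.0000 5.5000]
S = R + BᵀPB = [2] + [39.2500] = [41.2500]
BᵀPA = [-31.0000 26.5000]
K = S⁻¹·BᵀPA = [-0.7515 0.6424]
A−BK = [-0.7455 -0.4273; 1.6242 1.3212]
AᵀP(A−BK) = [1.7030 -0.5848; -0.5848 1.2258]
P' = Q + AᵀP(A−BK) = [4.2030 0.4152; 0.4152 5.2258]
tr(P') = 9.4288

9.4288


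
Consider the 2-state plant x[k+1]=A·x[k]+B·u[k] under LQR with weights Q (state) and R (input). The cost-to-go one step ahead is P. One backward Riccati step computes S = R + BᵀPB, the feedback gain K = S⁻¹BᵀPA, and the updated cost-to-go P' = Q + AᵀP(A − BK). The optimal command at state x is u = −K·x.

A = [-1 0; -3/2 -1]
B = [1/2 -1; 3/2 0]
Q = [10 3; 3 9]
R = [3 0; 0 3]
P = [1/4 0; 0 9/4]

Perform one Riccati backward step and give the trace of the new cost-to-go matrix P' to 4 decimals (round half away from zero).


BᵀP = [0.1250 3.3750; -0.2500 0.0000]
S = R + BᵀPB = [3 0; 0 3] + [5.1250 -0.1250; -0.1250 0.2500] = [8.1250 -0.1250; -0.1250 3.2500]
BᵀPA = [-5.1875 -3.3750; 0.2500 0.0000]
K = S⁻¹·BᵀPA = [-0.6377 -0.4156; 0.0524 -0.0160]
A−BK = [-0.6288 0.1918; -0.5435 -0.3766]
AᵀP(A−BK) = [1.9916 1.2229; 1.2229 0.8472]
P' = Q + AᵀP(A−BK) = [11.9916 4.2229; 4.2229 9.8472]
tr(P') = 21.8388

21.8388


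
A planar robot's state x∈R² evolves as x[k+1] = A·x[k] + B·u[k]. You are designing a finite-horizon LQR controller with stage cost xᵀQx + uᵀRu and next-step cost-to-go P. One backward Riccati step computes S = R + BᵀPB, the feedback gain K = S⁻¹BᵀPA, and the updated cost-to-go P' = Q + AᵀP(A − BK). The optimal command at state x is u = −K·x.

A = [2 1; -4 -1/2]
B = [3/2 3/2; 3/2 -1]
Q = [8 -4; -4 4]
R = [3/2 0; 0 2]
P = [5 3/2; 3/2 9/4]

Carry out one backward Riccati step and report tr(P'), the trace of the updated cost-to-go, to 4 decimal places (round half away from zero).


21.9063

BᵀP = [9.7500 5.6250; 6.0000 0.0000]
S = R + BᵀPB = [3/2 0; 0 2] + [23.0625 9.0000; 9.0000 9.0000] = [24.5625 9.0000; 9.0000 11.0000]
BᵀPA = [-3.0000 6.9375; 12.0000 6.0000]
K = S⁻¹·BᵀPA = [-0.7453 0.1179; 1.7007 0.4490]
A−BK = [0.5669 0.1497; -1.1814 -0.2279]
AᵀP(A−BK) = [9.3558 1.9663; 1.9663 0.5505]
P' = Q + AᵀP(A−BK) = [17.3558 -2.0337; -2.0337 4.5505]
tr(P') = 21.9063


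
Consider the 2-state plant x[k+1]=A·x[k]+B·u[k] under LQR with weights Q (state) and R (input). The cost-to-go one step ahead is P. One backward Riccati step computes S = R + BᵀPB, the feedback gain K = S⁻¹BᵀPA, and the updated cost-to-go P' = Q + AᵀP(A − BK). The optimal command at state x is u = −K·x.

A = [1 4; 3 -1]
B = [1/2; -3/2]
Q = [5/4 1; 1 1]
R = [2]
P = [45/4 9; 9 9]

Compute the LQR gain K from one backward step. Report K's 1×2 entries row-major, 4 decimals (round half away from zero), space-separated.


BᵀP = [-7.8750 -9.0000]
S = R + BᵀPB = [2] + [9.5625] = [11.5625]
BᵀPA = [-34.8750 -22.5000]
K = S⁻¹·BᵀPA = [-3.0162 -1.9459]
A−BK = [2.5081 4.9730; -1.5243 -3.9189]
AᵀP(A−BK) = [41.0595 49.1351; 49.1351 73.2162]
P' = Q + AᵀP(A−BK) = [42.3095 50.1351; 50.1351 74.2162]
tr(P') = 116.5257

-3.0162 -1.9459


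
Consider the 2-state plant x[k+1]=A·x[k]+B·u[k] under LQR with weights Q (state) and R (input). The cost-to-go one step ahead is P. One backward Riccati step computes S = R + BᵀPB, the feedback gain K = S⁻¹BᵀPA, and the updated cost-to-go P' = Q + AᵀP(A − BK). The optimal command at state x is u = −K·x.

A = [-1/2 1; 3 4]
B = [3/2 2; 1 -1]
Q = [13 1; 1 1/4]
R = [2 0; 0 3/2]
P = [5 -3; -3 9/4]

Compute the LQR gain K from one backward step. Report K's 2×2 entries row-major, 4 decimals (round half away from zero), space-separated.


BᵀP = [4.5000 -2.2500; 13.0000 -8.2500]
S = R + BᵀPB = [2 0; 0 3/2] + [4.5000 11.2500; 11.2500 34.2500] = [6.5000 11.2500; 11.2500 35.7500]
BᵀPA = [-9.0000 -4.5000; -31.2500 -20.0000]
K = S⁻¹·BᵀPA = [0.2817 0.6060; -0.9628 -0.7501]
A−BK = [1.0030 1.5913; 1.7555 2.6438]
AᵀP(A−BK) = [2.9486 3.5121; 3.5121 4.7242]
P' = Q + AᵀP(A−BK) = [15.9486 4.5121; 4.5121 4.9742]
tr(P') = 20.9228

0.2817 0.6060 -0.9628 -0.7501


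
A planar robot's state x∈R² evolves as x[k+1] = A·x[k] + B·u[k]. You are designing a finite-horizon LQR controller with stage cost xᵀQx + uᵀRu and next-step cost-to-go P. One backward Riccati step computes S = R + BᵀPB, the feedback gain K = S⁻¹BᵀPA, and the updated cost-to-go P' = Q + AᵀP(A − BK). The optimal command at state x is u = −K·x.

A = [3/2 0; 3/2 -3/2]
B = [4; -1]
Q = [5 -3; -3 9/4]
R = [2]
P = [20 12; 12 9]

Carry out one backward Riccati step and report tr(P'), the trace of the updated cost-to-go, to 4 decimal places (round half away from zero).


BᵀP = [68.0000 39.0000]
S = R + BᵀPB = [2] + [233.0000] = [235.0000]
BᵀPA = [160.5000 -58.5000]
K = S⁻¹·BᵀPA = [0.6830 -0.2489]
A−BK = [-1.2319 0.9957; 2.1830 -1.7489]
AᵀP(A−BK) = [9.6319 -7.2957; -7.2957 5.6872]
P' = Q + AᵀP(A−BK) = [14.6319 -10.2957; -10.2957 7.9372]
tr(P') = 22.5691

22.5691


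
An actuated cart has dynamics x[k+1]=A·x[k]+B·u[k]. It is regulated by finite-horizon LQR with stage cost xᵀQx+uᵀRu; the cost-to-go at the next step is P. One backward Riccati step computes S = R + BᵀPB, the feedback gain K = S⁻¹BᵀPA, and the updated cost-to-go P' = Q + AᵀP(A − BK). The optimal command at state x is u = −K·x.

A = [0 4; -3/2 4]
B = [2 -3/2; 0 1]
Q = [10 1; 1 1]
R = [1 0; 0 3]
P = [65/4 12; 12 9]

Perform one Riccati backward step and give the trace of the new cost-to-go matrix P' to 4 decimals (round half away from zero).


BᵀP = [32.5000 24.0000; -12.3750 -9.0000]
S = R + BᵀPB = [1 0; 0 3] + [65.0000 -24.7500; -24.7500 9.5625] = [66.0000 -24.7500; -24.7500 12.5625]
BᵀPA = [-36.0000 226.0000; 13.5000 -85.5000]
K = S⁻¹·BᵀPA = [-0.5455 3.3385; 0.0000 -0.2286]
A−BK = [1.0909 -3.0199; -1.5000 4.2286]
AᵀP(A−BK) = [0.6136 -2.7273; -2.7273 13.9498]
P' = Q + AᵀP(A−BK) = [10.6136 -1.7273; -1.7273 14.9498]
tr(P') = 25.5634

25.5634


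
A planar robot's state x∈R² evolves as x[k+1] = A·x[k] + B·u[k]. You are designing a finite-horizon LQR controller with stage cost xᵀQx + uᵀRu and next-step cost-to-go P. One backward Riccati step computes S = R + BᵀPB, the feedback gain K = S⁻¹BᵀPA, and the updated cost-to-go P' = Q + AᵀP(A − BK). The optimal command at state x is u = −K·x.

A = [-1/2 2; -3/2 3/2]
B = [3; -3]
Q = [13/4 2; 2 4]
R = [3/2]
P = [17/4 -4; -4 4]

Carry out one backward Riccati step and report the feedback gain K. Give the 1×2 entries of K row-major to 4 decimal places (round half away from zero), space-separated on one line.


0.1599 0.0914

BᵀP = [24.7500 -24.0000]
S = R + BᵀPB = [3/2] + [146.2500] = [147.7500]
BᵀPA = [23.6250 13.5000]
K = S⁻¹·BᵀPA = [0.1599 0.0914]
A−BK = [-0.9797 1.7259; -1.0203 1.7741]
AᵀP(A−BK) = [0.2849 -0.4086; -0.4086 0.7665]
P' = Q + AᵀP(A−BK) = [3.5349 1.5914; 1.5914 4.7665]
tr(P') = 8.3014


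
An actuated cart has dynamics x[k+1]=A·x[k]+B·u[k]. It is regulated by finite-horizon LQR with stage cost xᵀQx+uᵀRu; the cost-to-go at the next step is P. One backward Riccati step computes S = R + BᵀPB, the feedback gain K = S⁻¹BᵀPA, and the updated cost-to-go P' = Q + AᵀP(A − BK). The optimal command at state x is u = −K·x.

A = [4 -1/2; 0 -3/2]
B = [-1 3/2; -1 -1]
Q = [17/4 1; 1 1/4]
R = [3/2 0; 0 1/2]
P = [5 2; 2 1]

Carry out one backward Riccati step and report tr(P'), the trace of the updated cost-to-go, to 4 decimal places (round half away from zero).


BᵀP = [-7.0000 -3.0000; 5.5000 2.0000]
S = R + BᵀPB = [3/2 0; 0 1/2] + [10.0000 -7.5000; -7.5000 6.2500] = [11.5000 -7.5000; -7.5000 6.7500]
BᵀPA = [-28.0000 8.0000; 22.0000 -5.7500]
K = S⁻¹·BᵀPA = [-1.1228 0.5088; 2.0117 -0.2865]
A−BK = [-0.1404 0.4386; 0.8889 -1.2778]
AᵀP(A−BK) = [4.3041 -1.4503; -1.4503 0.7822]
P' = Q + AᵀP(A−BK) = [8.5541 -0.4503; -0.4503 1.0322]
tr(P') = 9.5863

9.5863


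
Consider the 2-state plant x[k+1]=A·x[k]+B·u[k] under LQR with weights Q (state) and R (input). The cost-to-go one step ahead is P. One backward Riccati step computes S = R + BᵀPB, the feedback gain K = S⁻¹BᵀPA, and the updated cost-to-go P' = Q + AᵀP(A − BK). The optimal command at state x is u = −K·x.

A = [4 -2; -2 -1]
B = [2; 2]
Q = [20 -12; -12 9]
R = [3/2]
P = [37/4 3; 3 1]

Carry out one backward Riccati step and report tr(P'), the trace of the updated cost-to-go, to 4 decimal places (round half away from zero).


33.0301

BᵀP = [24.5000 8.0000]
S = R + BᵀPB = [3/2] + [65.0000] = [66.5000]
BᵀPA = [82.0000 -57.0000]
K = S⁻¹·BᵀPA = [1.2331 -0.8571]
A−BK = [1.5338 -0.2857; -4.4662 0.7143]
AᵀP(A−BK) = [2.8872 -1.7143; -1.7143 1.1429]
P' = Q + AᵀP(A−BK) = [22.8872 -13.7143; -13.7143 10.1429]
tr(P') = 33.0301


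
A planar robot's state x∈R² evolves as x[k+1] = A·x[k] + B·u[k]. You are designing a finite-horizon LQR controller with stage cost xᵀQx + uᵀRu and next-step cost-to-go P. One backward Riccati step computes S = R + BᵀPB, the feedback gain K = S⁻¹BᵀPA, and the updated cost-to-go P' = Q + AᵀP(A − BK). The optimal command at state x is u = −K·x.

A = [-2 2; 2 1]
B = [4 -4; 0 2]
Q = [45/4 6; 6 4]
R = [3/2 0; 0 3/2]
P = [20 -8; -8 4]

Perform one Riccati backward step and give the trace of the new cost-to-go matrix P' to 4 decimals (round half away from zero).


17.2103

BᵀP = [80.0000 -32.0000; -96.0000 40.0000]
S = R + BᵀPB = [3/2 0; 0 3/2] + [320.0000 -384.0000; -384.0000 464.0000] = [321.5000 -384.0000; -384.0000 465.5000]
BᵀPA = [-224.0000 128.0000; 272.0000 -152.0000]
K = S⁻¹·BᵀPA = [0.0799 0.5522; 0.6502 0.1290]
A−BK = [0.2813 0.3072; 0.6995 0.7421]
AᵀP(A−BK) = [1.0353 0.6076; 0.6076 0.9250]
P' = Q + AᵀP(A−BK) = [12.2853 6.6076; 6.6076 4.9250]
tr(P') = 17.2103


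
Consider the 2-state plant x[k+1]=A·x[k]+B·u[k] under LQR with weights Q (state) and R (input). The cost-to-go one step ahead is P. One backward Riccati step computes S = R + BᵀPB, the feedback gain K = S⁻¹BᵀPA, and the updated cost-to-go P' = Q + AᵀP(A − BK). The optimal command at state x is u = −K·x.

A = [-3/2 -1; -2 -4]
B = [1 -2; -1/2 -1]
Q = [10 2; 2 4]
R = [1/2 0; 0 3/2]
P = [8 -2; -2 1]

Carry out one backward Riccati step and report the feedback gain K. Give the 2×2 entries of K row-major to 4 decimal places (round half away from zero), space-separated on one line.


0.1625 1.2885 0.6611 0.8291

BᵀP = [9.0000 -2.5000; -14.0000 3.0000]
S = R + BᵀPB = [1/2 0; 0 3/2] + [10.2500 -15.5000; -15.5000 25.0000] = [10.7500 -15.5000; -15.5000 26.5000]
BᵀPA = [-8.5000 1.0000; 15.0000 2.0000]
K = S⁻¹·BᵀPA = [0.1625 1.2885; 0.6611 0.8291]
A−BK = [-0.3403 -0.6303; -1.2577 -2.5266]
AᵀP(A−BK) = [1.4650 2.5154; 2.5154 5.0532]
P' = Q + AᵀP(A−BK) = [11.4650 4.5154; 4.5154 9.0532]
tr(P') = 20.5182


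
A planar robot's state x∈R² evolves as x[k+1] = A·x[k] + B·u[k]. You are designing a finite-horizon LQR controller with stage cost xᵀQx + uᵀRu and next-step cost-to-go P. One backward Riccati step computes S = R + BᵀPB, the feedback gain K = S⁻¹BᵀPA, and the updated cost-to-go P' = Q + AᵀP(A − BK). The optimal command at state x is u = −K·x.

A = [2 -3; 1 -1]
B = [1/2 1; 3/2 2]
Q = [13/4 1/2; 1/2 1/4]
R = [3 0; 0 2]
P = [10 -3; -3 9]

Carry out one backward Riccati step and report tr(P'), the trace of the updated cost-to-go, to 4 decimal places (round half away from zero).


79.8247

BᵀP = [0.5000 12.0000; 4.0000 15.0000]
S = R + BᵀPB = [3 0; 0 2] + [18.2500 24.5000; 24.5000 34.0000] = [21.2500 24.5000; 24.5000 36.0000]
BᵀPA = [13.0000 -13.5000; 23.0000 -27.0000]
K = S⁻¹·BᵀPA = [-0.5797 1.0653; 1.0334 -1.4750]
A−BK = [1.2564 -2.0577; -0.1973 0.3520]
AᵀP(A−BK) = [20.7678 -33.9241; -33.9241 55.5569]
P' = Q + AᵀP(A−BK) = [24.0178 -33.4241; -33.4241 55.8069]
tr(P') = 79.8247


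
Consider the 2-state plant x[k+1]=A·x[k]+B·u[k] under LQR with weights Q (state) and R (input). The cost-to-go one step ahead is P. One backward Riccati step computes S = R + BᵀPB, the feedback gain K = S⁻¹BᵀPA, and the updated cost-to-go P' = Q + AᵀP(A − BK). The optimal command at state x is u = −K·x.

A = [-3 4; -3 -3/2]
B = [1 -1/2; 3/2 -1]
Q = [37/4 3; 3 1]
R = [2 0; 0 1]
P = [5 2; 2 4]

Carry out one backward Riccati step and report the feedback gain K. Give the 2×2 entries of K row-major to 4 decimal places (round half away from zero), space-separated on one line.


-1.4400 1.0400 1.3600 0.2400

BᵀP = [8.0000 8.0000; -4.5000 -5.0000]
S = R + BᵀPB = [2 0; 0 1] + [20.0000 -12.0000; -12.0000 7.2500] = [22.0000 -12.0000; -12.0000 8.2500]
BᵀPA = [-48.0000 20.0000; 28.5000 -10.5000]
K = S⁻¹·BᵀPA = [-1.4400 1.0400; 1.3600 0.2400]
A−BK = [-0.8800 3.0800; 0.5200 -2.8200]
AᵀP(A−BK) = [9.1200 -13.9200; -13.9200 46.7200]
P' = Q + AᵀP(A−BK) = [18.3700 -10.9200; -10.9200 47.7200]
tr(P') = 66.0900


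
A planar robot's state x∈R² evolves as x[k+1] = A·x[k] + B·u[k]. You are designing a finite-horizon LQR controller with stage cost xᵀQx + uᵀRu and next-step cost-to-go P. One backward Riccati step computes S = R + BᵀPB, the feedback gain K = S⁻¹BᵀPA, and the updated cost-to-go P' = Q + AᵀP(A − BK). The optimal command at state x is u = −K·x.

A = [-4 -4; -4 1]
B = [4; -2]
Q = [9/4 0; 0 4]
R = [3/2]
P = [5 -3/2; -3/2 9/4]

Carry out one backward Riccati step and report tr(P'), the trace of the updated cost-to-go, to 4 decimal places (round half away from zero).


54.9083

BᵀP = [23.0000 -10.5000]
S = R + BᵀPB = [3/2] + [113.0000] = [114.5000]
BᵀPA = [-50.0000 -102.5000]
K = S⁻¹·BᵀPA = [-0.4367 -0.8952]
A−BK = [-2.2533 -0.4192; -4.8734 -0.7904]
AᵀP(A−BK) = [46.1659 8.2402; 8.2402 2.4924]
P' = Q + AᵀP(A−BK) = [48.4159 8.2402; 8.2402 6.4924]
tr(P') = 54.9083


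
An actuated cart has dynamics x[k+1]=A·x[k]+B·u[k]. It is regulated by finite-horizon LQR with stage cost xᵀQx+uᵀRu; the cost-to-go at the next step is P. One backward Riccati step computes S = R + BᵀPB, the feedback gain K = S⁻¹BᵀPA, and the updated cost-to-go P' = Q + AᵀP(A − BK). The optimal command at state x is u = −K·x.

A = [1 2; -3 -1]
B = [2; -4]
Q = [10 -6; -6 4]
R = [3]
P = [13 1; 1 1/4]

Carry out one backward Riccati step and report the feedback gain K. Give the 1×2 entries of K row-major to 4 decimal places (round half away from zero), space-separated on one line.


0.4419 1.0000

BᵀP = [22.0000 1.0000]
S = R + BᵀPB = [3] + [40.0000] = [43.0000]
BᵀPA = [19.0000 43.0000]
K = S⁻¹·BᵀPA = [0.4419 1.0000]
A−BK = [0.1163 0.0000; -1.2326 3.0000]
AᵀP(A−BK) = [0.8547 0.7500; 0.7500 5.2500]
P' = Q + AᵀP(A−BK) = [10.8547 -5.2500; -5.2500 9.2500]
tr(P') = 20.1047
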